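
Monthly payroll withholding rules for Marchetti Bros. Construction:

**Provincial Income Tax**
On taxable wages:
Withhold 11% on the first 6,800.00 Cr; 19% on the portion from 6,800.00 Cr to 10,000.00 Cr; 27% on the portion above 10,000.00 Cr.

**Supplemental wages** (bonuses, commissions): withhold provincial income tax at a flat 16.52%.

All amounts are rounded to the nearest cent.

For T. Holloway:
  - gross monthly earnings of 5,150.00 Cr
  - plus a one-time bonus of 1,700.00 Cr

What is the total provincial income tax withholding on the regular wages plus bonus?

847.34 Cr

Provincial Income Tax: taxable = 5,150.00 Cr
  11% × 5,150.00 Cr = 566.50 Cr
Supplemental (16.52% flat on bonus): 16.52% × 1,700.00 Cr = 280.84 Cr
Total provincial income tax: 566.50 Cr + 280.84 Cr = 847.34 Cr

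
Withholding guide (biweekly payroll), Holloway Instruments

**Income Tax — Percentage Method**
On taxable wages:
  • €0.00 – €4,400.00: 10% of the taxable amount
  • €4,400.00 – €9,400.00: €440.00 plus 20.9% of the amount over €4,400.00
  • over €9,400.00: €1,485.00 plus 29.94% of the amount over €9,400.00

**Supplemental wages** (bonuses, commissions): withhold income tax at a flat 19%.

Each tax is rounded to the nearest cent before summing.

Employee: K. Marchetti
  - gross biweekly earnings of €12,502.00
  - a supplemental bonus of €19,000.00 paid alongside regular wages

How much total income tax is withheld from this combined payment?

Income Tax: taxable = €12,502.00
  €1,485.00 + 29.94% × (€12,502.00 − €9,400.00) = €1,485.00 + 29.94% × €3,102.00 = €2,413.74
Supplemental (19% flat on bonus): 19% × €19,000.00 = €3,610.00
Total income tax: €2,413.74 + €3,610.00 = €6,023.74

€6,023.74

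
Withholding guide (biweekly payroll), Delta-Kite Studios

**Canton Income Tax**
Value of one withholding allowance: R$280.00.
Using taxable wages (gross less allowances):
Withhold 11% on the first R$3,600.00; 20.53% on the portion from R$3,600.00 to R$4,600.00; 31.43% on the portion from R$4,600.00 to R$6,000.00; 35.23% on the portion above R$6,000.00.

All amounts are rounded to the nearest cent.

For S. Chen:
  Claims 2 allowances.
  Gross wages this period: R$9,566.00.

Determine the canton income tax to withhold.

R$2,100.33

Canton Income Tax: taxable = R$9,566.00 − 2×R$280.00 = R$9,006.00
  R$1,041.32 + 35.23% × (R$9,006.00 − R$6,000.00) = R$1,041.32 + 35.23% × R$3,006.00 = R$2,100.33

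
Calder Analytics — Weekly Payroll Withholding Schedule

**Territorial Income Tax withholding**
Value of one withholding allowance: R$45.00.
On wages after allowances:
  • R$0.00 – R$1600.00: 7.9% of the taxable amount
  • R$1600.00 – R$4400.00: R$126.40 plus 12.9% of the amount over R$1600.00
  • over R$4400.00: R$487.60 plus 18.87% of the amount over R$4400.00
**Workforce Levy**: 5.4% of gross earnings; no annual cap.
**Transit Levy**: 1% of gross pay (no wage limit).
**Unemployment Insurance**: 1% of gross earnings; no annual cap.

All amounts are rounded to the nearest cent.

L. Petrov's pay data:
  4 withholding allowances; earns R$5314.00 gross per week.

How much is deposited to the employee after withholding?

Territorial Income Tax: taxable = R$5314.00 − 4×R$45.00 = R$5134.00
  R$487.60 + 18.87% × (R$5134.00 − R$4400.00) = R$487.60 + 18.87% × R$734.00 = R$626.11
Workforce Levy: 5.4% × R$5314.00 = R$286.96
Transit Levy: 1% × R$5314.00 = R$53.14
Unemployment Insurance: 1% × R$5314.00 = R$53.14
Total withheld: R$626.11 + R$286.96 + R$53.14 + R$53.14 = R$1019.35
Net pay: R$5314.00 − R$1019.35 = R$4294.65

R$4294.65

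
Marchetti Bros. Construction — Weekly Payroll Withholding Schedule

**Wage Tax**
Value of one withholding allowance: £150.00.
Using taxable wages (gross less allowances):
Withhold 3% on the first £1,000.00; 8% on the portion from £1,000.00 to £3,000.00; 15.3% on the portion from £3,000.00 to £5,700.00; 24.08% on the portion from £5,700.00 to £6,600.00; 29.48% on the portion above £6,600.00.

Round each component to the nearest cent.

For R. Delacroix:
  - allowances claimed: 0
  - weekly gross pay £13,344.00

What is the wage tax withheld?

£2,807.95

Wage Tax: taxable = £13,344.00
  £819.82 + 29.48% × (£13,344.00 − £6,600.00) = £819.82 + 29.48% × £6,744.00 = £2,807.95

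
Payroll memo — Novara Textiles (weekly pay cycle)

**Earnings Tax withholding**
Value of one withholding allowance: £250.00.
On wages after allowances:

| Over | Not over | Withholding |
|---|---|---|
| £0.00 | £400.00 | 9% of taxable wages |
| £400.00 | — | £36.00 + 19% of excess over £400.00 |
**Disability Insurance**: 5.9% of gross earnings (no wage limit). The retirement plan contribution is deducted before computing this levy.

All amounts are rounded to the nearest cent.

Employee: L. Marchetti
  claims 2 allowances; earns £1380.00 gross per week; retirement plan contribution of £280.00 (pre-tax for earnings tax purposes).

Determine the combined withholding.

Earnings Tax: taxable = £1380.00 − £280.00 − 2×£250.00 = £600.00
  £36.00 + 19% × (£600.00 − £400.00) = £36.00 + 19% × £200.00 = £74.00
Disability Insurance: 5.9% × £1100.00 = £64.90
Total: £74.00 + £64.90 = £138.90

£138.90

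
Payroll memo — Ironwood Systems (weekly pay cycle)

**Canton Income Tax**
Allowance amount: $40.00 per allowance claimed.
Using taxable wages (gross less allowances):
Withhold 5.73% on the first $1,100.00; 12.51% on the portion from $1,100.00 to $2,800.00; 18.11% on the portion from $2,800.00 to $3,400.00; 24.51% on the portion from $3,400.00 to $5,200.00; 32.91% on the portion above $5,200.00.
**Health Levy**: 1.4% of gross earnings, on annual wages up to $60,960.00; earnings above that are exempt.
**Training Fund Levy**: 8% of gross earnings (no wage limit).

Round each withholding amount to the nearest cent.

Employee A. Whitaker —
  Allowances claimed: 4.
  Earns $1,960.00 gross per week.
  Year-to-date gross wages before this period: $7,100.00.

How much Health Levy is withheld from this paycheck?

$27.44

Health Levy: 1.4% × $1,960.00 = $27.44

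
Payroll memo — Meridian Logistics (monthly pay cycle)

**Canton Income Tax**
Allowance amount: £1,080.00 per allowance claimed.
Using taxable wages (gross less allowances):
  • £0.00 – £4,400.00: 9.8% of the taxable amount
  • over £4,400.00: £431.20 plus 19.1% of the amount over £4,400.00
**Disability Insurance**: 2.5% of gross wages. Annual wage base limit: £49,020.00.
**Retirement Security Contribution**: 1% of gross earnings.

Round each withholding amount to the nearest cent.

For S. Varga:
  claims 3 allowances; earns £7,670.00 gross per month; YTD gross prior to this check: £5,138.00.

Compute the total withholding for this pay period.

£705.38

Canton Income Tax: taxable = £7,670.00 − 3×£1,080.00 = £4,430.00
  £431.20 + 19.1% × (£4,430.00 − £4,400.00) = £431.20 + 19.1% × £30.00 = £436.93
Disability Insurance: 2.5% × £7,670.00 = £191.75
Retirement Security Contribution: 1% × £7,670.00 = £76.70
Total: £436.93 + £191.75 + £76.70 = £705.38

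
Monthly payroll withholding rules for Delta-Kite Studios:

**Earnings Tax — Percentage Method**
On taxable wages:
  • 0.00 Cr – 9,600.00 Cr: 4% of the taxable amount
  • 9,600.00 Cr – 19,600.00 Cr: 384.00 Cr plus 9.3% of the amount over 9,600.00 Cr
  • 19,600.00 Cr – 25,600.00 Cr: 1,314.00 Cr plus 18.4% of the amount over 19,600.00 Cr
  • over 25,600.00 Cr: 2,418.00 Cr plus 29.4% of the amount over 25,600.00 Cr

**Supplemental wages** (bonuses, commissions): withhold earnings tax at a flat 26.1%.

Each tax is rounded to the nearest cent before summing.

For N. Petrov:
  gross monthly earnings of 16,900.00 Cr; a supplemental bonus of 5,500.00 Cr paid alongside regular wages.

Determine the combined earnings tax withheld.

2,498.40 Cr

Earnings Tax: taxable = 16,900.00 Cr
  384.00 Cr + 9.3% × (16,900.00 Cr − 9,600.00 Cr) = 384.00 Cr + 9.3% × 7,300.00 Cr = 1,062.90 Cr
Supplemental (26.1% flat on bonus): 26.1% × 5,500.00 Cr = 1,435.50 Cr
Total earnings tax: 1,062.90 Cr + 1,435.50 Cr = 2,498.40 Cr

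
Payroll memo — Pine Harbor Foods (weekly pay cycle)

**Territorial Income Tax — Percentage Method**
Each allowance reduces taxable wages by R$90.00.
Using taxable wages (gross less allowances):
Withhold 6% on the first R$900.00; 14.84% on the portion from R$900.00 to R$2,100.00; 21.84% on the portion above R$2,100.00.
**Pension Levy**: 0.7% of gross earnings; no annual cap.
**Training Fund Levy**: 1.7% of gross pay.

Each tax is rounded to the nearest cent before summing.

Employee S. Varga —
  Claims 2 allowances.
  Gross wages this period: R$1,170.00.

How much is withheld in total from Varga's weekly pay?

R$95.44

Territorial Income Tax: taxable = R$1,170.00 − 2×R$90.00 = R$990.00
  R$54.00 + 14.84% × (R$990.00 − R$900.00) = R$54.00 + 14.84% × R$90.00 = R$67.36
Pension Levy: 0.7% × R$1,170.00 = R$8.19
Training Fund Levy: 1.7% × R$1,170.00 = R$19.89
Total: R$67.36 + R$8.19 + R$19.89 = R$95.44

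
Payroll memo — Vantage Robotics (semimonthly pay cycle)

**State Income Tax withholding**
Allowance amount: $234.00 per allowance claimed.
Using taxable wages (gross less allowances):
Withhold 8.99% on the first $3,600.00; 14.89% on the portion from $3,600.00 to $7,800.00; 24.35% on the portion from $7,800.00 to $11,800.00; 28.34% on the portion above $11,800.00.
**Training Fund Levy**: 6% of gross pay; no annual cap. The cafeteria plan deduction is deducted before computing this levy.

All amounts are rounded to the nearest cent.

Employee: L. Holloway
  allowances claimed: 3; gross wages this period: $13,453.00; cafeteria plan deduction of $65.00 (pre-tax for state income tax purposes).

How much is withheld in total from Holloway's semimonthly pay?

State Income Tax: taxable = $13,453.00 − $65.00 − 3×$234.00 = $12,686.00
  $1,923.02 + 28.34% × ($12,686.00 − $11,800.00) = $1,923.02 + 28.34% × $886.00 = $2,174.11
Training Fund Levy: 6% × $13,388.00 = $803.28
Total: $2,174.11 + $803.28 = $2,977.39

$2,977.39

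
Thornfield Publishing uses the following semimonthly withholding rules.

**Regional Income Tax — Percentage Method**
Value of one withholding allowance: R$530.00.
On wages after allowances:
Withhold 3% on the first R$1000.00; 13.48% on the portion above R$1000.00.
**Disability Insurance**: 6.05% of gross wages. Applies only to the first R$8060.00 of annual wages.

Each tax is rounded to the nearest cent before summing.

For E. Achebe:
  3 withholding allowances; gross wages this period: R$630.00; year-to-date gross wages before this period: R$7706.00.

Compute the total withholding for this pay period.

Regional Income Tax: taxable = R$630.00 − 3×R$530.00 = R$-960.00
  Taxable ≤ 0 → R$0.00
Disability Insurance: cap R$8060.00 − YTD R$7706.00 = R$354.00 subject; 6.05% × R$354.00 = R$21.42
Total: R$0.00 + R$21.42 = R$21.42

R$21.42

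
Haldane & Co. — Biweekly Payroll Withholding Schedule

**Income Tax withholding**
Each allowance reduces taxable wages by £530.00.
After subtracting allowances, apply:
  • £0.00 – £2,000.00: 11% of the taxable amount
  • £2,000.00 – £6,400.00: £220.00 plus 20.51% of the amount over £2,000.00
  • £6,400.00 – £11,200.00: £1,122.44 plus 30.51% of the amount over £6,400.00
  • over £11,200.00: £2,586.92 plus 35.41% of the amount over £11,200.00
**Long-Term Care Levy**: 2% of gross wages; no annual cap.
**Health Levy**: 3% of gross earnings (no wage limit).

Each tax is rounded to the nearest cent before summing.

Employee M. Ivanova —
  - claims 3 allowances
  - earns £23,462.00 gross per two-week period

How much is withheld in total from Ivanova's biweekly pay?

£7,538.98

Income Tax: taxable = £23,462.00 − 3×£530.00 = £21,872.00
  £2,586.92 + 35.41% × (£21,872.00 − £11,200.00) = £2,586.92 + 35.41% × £10,672.00 = £6,365.88
Long-Term Care Levy: 2% × £23,462.00 = £469.24
Health Levy: 3% × £23,462.00 = £703.86
Total: £6,365.88 + £469.24 + £703.86 = £7,538.98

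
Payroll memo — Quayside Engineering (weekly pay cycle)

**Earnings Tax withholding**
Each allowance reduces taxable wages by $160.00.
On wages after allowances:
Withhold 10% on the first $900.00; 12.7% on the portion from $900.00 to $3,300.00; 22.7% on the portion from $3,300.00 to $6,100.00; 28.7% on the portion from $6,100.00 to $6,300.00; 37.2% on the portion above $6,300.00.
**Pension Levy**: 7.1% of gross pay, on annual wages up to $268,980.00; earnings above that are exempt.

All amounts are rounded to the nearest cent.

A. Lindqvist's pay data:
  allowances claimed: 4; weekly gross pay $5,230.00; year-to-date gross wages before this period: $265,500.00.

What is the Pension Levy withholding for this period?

$247.08

Pension Levy: cap $268,980.00 − YTD $265,500.00 = $3,480.00 subject; 7.1% × $3,480.00 = $247.08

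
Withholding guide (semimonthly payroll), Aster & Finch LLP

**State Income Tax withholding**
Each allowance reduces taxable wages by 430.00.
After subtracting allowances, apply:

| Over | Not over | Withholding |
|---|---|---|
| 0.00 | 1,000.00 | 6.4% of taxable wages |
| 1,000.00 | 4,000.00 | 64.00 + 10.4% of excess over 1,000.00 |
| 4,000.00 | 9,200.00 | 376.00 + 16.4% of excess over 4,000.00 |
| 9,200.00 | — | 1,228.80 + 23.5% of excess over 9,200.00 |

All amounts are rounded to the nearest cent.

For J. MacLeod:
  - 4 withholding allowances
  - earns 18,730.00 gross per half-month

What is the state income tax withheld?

3,064.15

State Income Tax: taxable = 18,730.00 − 4×430.00 = 17,010.00
  1,228.80 + 23.5% × (17,010.00 − 9,200.00) = 1,228.80 + 23.5% × 7,810.00 = 3,064.15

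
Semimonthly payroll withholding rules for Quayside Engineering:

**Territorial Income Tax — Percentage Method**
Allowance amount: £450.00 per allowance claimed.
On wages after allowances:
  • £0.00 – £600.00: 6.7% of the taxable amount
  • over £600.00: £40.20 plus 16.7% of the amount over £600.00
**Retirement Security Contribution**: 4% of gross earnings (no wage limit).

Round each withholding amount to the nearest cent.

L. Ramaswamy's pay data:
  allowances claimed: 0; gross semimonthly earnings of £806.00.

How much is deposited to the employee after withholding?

£699.16

Territorial Income Tax: taxable = £806.00
  £40.20 + 16.7% × (£806.00 − £600.00) = £40.20 + 16.7% × £206.00 = £74.60
Retirement Security Contribution: 4% × £806.00 = £32.24
Total withheld: £74.60 + £32.24 = £106.84
Net pay: £806.00 − £106.84 = £699.16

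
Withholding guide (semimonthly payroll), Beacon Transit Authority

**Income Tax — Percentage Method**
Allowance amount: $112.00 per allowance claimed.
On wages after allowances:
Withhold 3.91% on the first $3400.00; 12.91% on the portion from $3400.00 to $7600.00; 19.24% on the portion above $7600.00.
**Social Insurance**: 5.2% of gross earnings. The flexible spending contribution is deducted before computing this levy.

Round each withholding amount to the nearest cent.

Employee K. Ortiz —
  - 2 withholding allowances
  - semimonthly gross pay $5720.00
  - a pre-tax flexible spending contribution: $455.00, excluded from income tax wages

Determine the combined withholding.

Income Tax: taxable = $5720.00 − $455.00 − 2×$112.00 = $5041.00
  $132.94 + 12.91% × ($5041.00 − $3400.00) = $132.94 + 12.91% × $1641.00 = $344.79
Social Insurance: 5.2% × $5265.00 = $273.78
Total: $344.79 + $273.78 = $618.57

$618.57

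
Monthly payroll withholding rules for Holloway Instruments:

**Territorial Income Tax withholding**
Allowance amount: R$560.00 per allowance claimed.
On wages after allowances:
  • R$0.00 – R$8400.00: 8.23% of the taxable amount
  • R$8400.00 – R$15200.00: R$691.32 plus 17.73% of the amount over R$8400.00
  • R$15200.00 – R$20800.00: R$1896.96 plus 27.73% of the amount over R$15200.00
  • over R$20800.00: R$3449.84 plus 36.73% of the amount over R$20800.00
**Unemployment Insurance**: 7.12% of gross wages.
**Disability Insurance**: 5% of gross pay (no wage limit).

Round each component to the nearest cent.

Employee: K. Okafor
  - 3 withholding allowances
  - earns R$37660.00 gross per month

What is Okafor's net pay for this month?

R$24070.16

Territorial Income Tax: taxable = R$37660.00 − 3×R$560.00 = R$35980.00
  R$3449.84 + 36.73% × (R$35980.00 − R$20800.00) = R$3449.84 + 36.73% × R$15180.00 = R$9025.45
Unemployment Insurance: 7.12% × R$37660.00 = R$2681.39
Disability Insurance: 5% × R$37660.00 = R$1883.00
Total withheld: R$9025.45 + R$2681.39 + R$1883.00 = R$13589.84
Net pay: R$37660.00 − R$13589.84 = R$24070.16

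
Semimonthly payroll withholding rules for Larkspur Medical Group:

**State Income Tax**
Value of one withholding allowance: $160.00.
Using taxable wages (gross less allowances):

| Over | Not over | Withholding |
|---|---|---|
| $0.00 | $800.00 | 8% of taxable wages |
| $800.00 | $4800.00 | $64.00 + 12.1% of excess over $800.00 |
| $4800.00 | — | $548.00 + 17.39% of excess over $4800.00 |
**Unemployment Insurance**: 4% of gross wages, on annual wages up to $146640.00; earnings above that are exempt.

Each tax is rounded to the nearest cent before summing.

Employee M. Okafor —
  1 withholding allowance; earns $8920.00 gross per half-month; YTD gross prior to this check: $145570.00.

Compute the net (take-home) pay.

State Income Tax: taxable = $8920.00 − 1×$160.00 = $8760.00
  $548.00 + 17.39% × ($8760.00 − $4800.00) = $548.00 + 17.39% × $3960.00 = $1236.64
Unemployment Insurance: cap $146640.00 − YTD $145570.00 = $1070.00 subject; 4% × $1070.00 = $42.80
Total withheld: $1236.64 + $42.80 = $1279.44
Net pay: $8920.00 − $1279.44 = $7640.56

$7640.56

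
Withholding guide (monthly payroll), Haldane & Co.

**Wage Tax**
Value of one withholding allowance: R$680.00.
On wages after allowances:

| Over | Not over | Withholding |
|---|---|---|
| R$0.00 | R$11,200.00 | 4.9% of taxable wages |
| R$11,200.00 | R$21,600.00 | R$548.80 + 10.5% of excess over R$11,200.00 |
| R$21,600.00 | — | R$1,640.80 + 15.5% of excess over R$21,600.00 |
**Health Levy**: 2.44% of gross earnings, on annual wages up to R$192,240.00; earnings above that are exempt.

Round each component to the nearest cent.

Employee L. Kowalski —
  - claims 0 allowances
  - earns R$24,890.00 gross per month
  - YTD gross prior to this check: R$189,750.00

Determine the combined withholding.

R$2,211.51

Wage Tax: taxable = R$24,890.00
  R$1,640.80 + 15.5% × (R$24,890.00 − R$21,600.00) = R$1,640.80 + 15.5% × R$3,290.00 = R$2,150.75
Health Levy: cap R$192,240.00 − YTD R$189,750.00 = R$2,490.00 subject; 2.44% × R$2,490.00 = R$60.76
Total: R$2,150.75 + R$60.76 = R$2,211.51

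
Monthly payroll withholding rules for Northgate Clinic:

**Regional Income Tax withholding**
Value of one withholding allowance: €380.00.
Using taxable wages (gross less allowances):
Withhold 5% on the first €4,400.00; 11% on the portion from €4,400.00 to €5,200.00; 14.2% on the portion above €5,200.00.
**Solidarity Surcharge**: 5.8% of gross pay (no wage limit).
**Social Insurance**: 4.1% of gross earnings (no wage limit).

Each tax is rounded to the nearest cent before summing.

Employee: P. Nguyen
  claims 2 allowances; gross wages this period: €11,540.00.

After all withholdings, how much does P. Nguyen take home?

Regional Income Tax: taxable = €11,540.00 − 2×€380.00 = €10,780.00
  €308.00 + 14.2% × (€10,780.00 − €5,200.00) = €308.00 + 14.2% × €5,580.00 = €1,100.36
Solidarity Surcharge: 5.8% × €11,540.00 = €669.32
Social Insurance: 4.1% × €11,540.00 = €473.14
Total withheld: €1,100.36 + €669.32 + €473.14 = €2,242.82
Net pay: €11,540.00 − €2,242.82 = €9,297.18

€9,297.18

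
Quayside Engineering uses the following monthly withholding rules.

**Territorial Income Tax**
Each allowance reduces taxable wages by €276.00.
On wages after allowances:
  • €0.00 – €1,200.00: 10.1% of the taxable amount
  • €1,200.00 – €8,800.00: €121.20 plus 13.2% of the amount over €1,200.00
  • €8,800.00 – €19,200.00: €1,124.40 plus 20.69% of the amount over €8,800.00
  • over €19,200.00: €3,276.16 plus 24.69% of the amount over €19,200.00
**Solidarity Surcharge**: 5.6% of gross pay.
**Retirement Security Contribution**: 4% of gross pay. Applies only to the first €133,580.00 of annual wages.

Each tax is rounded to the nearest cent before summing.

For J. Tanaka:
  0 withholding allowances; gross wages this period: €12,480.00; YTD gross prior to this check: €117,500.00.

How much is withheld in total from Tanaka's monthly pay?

Territorial Income Tax: taxable = €12,480.00
  €1,124.40 + 20.69% × (€12,480.00 − €8,800.00) = €1,124.40 + 20.69% × €3,680.00 = €1,885.79
Solidarity Surcharge: 5.6% × €12,480.00 = €698.88
Retirement Security Contribution: 4% × €12,480.00 = €499.20
Total: €1,885.79 + €698.88 + €499.20 = €3,083.87

€3,083.87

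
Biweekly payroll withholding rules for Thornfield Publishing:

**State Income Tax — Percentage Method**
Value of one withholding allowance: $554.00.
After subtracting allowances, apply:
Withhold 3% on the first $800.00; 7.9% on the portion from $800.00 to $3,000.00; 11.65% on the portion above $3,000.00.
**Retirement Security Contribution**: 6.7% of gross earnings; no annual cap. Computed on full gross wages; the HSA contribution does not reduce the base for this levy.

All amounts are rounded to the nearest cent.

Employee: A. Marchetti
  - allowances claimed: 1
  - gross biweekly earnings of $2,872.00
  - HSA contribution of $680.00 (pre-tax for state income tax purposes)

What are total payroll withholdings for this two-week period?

$282.62

State Income Tax: taxable = $2,872.00 − $680.00 − 1×$554.00 = $1,638.00
  $24.00 + 7.9% × ($1,638.00 − $800.00) = $24.00 + 7.9% × $838.00 = $90.20
Retirement Security Contribution: 6.7% × $2,872.00 = $192.42
Total: $90.20 + $192.42 = $282.62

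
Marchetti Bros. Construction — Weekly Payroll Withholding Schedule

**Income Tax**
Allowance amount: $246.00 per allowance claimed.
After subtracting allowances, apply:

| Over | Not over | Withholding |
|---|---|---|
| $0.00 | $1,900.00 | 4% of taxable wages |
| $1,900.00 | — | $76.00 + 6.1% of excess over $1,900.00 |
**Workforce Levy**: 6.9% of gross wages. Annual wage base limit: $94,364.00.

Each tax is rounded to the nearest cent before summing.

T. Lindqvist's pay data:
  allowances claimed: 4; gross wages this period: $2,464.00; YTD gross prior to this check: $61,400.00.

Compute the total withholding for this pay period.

Income Tax: taxable = $2,464.00 − 4×$246.00 = $1,480.00
  4% × $1,480.00 = $59.20
Workforce Levy: 6.9% × $2,464.00 = $170.02
Total: $59.20 + $170.02 = $229.22

$229.22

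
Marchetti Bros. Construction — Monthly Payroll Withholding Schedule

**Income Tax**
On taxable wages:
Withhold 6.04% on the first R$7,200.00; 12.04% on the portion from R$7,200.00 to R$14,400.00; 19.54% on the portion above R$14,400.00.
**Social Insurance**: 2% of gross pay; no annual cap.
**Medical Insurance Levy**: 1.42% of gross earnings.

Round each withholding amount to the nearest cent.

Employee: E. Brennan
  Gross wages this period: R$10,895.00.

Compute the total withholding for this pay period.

Income Tax: taxable = R$10,895.00
  R$434.88 + 12.04% × (R$10,895.00 − R$7,200.00) = R$434.88 + 12.04% × R$3,695.00 = R$879.76
Social Insurance: 2% × R$10,895.00 = R$217.90
Medical Insurance Levy: 1.42% × R$10,895.00 = R$154.71
Total: R$879.76 + R$217.90 + R$154.71 = R$1,252.37

R$1,252.37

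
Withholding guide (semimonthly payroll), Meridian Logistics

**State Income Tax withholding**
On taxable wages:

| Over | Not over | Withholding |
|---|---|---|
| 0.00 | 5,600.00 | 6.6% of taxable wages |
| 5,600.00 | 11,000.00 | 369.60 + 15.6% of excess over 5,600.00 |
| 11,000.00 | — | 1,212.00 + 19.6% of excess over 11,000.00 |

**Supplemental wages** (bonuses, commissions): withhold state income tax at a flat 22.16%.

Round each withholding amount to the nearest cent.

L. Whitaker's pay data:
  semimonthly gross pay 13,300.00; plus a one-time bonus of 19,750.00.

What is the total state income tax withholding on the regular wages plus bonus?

State Income Tax: taxable = 13,300.00
  1,212.00 + 19.6% × (13,300.00 − 11,000.00) = 1,212.00 + 19.6% × 2,300.00 = 1,662.80
Supplemental (22.16% flat on bonus): 22.16% × 19,750.00 = 4,376.60
Total state income tax: 1,662.80 + 4,376.60 = 6,039.40

6,039.40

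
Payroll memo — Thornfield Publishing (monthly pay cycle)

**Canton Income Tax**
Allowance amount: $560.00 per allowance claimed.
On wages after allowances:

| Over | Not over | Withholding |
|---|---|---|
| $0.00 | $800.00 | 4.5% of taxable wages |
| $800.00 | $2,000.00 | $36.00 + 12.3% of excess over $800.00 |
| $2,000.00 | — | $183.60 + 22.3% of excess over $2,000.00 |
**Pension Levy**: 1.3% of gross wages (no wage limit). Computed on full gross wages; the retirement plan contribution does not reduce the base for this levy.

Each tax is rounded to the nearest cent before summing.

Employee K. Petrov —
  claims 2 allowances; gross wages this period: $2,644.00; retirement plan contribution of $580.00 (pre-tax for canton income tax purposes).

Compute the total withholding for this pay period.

$88.08

Canton Income Tax: taxable = $2,644.00 − $580.00 − 2×$560.00 = $944.00
  $36.00 + 12.3% × ($944.00 − $800.00) = $36.00 + 12.3% × $144.00 = $53.71
Pension Levy: 1.3% × $2,644.00 = $34.37
Total: $53.71 + $34.37 = $88.08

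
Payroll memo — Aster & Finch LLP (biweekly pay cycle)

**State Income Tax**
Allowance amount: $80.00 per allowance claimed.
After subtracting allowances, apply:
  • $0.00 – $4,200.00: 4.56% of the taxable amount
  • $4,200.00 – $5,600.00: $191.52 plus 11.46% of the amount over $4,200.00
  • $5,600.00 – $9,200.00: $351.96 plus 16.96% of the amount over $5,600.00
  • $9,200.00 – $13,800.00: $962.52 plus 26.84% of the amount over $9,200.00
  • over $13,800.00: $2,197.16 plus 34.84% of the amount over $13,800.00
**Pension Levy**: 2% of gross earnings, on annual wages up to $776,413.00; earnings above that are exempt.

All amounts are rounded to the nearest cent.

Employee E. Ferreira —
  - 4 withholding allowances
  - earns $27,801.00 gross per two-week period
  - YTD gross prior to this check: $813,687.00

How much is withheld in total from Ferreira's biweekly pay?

State Income Tax: taxable = $27,801.00 − 4×$80.00 = $27,481.00
  $2,197.16 + 34.84% × ($27,481.00 − $13,800.00) = $2,197.16 + 34.84% × $13,681.00 = $6,963.62
Pension Levy: YTD $813,687.00 ≥ cap $776,413.00 → $0.00
Total: $6,963.62 + $0.00 = $6,963.62

$6,963.62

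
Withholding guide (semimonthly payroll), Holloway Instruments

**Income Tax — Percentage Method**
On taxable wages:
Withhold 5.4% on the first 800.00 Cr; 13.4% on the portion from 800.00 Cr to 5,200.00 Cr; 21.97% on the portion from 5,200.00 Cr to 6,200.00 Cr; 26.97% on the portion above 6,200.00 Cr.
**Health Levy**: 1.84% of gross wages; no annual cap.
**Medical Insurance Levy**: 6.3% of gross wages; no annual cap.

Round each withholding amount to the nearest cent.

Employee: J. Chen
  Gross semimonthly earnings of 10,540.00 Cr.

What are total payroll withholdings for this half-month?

2,880.96 Cr

Income Tax: taxable = 10,540.00 Cr
  852.50 Cr + 26.97% × (10,540.00 Cr − 6,200.00 Cr) = 852.50 Cr + 26.97% × 4,340.00 Cr = 2,023.00 Cr
Health Levy: 1.84% × 10,540.00 Cr = 193.94 Cr
Medical Insurance Levy: 6.3% × 10,540.00 Cr = 664.02 Cr
Total: 2,023.00 Cr + 193.94 Cr + 664.02 Cr = 2,880.96 Cr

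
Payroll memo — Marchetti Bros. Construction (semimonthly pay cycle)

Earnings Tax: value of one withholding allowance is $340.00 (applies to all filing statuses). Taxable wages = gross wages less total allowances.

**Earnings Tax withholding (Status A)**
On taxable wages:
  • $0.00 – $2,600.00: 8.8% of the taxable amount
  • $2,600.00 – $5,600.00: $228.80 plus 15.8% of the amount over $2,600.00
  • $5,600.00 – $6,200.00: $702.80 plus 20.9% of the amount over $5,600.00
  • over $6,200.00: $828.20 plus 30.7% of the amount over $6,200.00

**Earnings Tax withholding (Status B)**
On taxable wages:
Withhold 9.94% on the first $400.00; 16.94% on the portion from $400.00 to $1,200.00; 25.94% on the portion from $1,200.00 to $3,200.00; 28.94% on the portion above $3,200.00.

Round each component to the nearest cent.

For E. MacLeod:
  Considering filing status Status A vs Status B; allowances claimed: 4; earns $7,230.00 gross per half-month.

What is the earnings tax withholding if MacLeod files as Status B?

Earnings Tax (Status B): taxable = $7,230.00 − 4×$340.00 = $5,870.00
  $694.08 + 28.94% × ($5,870.00 − $3,200.00) = $694.08 + 28.94% × $2,670.00 = $1,466.78

$1,466.78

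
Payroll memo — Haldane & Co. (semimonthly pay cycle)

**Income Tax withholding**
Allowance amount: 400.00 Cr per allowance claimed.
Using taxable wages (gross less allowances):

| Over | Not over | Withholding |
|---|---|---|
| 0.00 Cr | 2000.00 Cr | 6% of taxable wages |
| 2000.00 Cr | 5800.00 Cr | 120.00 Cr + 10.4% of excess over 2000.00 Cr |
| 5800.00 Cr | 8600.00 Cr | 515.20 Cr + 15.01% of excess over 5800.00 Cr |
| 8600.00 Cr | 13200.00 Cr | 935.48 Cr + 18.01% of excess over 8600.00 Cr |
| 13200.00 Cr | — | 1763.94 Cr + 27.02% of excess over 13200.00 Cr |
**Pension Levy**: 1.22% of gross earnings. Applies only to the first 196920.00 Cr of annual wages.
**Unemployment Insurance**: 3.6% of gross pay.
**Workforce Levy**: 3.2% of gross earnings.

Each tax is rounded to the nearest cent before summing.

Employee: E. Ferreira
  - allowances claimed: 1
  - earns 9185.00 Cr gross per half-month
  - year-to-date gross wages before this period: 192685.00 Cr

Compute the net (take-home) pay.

7539.95 Cr

Income Tax: taxable = 9185.00 Cr − 1×400.00 Cr = 8785.00 Cr
  935.48 Cr + 18.01% × (8785.00 Cr − 8600.00 Cr) = 935.48 Cr + 18.01% × 185.00 Cr = 968.80 Cr
Pension Levy: cap 196920.00 Cr − YTD 192685.00 Cr = 4235.00 Cr subject; 1.22% × 4235.00 Cr = 51.67 Cr
Unemployment Insurance: 3.6% × 9185.00 Cr = 330.66 Cr
Workforce Levy: 3.2% × 9185.00 Cr = 293.92 Cr
Total withheld: 968.80 Cr + 51.67 Cr + 330.66 Cr + 293.92 Cr = 1645.05 Cr
Net pay: 9185.00 Cr − 1645.05 Cr = 7539.95 Cr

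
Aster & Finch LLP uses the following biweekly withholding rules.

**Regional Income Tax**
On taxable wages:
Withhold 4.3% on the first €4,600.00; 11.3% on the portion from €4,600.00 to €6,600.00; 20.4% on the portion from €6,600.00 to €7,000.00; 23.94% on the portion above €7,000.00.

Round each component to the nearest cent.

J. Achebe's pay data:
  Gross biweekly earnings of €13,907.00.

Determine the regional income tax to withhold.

€2,158.94

Regional Income Tax: taxable = €13,907.00
  €505.40 + 23.94% × (€13,907.00 − €7,000.00) = €505.40 + 23.94% × €6,907.00 = €2,158.94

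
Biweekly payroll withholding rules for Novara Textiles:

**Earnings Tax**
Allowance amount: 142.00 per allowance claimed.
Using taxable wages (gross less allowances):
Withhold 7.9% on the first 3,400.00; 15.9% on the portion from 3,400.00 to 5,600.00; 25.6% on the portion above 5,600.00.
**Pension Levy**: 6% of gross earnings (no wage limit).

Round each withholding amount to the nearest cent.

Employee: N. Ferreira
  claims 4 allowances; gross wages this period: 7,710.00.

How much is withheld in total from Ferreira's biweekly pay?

1,475.75

Earnings Tax: taxable = 7,710.00 − 4×142.00 = 7,142.00
  618.40 + 25.6% × (7,142.00 − 5,600.00) = 618.40 + 25.6% × 1,542.00 = 1,013.15
Pension Levy: 6% × 7,710.00 = 462.60
Total: 1,013.15 + 462.60 = 1,475.75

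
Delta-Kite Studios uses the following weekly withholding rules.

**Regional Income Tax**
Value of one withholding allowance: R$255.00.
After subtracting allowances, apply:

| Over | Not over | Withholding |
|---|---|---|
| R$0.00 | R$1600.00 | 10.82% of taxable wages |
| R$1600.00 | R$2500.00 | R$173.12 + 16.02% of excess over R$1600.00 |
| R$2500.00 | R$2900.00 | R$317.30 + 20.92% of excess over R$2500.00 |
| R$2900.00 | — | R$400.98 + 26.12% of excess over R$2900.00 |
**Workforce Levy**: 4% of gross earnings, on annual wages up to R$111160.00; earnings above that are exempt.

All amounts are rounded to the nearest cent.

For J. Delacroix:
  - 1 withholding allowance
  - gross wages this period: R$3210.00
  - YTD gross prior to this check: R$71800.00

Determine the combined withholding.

Regional Income Tax: taxable = R$3210.00 − 1×R$255.00 = R$2955.00
  R$400.98 + 26.12% × (R$2955.00 − R$2900.00) = R$400.98 + 26.12% × R$55.00 = R$415.35
Workforce Levy: 4% × R$3210.00 = R$128.40
Total: R$415.35 + R$128.40 = R$543.75

R$543.75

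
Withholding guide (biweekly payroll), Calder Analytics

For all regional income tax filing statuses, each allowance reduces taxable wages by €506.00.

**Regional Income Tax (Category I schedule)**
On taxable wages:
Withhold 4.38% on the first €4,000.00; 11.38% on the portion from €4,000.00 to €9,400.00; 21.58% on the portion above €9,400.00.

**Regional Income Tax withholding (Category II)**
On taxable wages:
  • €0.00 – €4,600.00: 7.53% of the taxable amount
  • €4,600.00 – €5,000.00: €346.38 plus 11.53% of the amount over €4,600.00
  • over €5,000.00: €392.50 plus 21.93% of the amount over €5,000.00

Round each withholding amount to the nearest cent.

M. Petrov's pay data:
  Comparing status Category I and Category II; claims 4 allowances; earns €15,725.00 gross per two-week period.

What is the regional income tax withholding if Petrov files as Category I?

€1,717.88

Regional Income Tax (Category I): taxable = €15,725.00 − 4×€506.00 = €13,701.00
  €789.72 + 21.58% × (€13,701.00 − €9,400.00) = €789.72 + 21.58% × €4,301.00 = €1,717.88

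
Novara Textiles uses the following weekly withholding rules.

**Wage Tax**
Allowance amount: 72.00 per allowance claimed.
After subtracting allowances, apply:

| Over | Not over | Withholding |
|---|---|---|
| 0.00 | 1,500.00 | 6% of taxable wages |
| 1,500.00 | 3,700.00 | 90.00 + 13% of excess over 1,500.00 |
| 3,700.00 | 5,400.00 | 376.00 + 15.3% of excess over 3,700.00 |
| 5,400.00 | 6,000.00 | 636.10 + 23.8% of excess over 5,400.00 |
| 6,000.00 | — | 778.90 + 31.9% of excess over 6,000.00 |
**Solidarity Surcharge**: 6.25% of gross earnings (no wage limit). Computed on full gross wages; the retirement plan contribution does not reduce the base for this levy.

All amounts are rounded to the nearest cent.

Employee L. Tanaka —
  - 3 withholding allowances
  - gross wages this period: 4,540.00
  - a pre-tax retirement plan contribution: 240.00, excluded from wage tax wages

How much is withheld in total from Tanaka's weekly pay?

Wage Tax: taxable = 4,540.00 − 240.00 − 3×72.00 = 4,084.00
  376.00 + 15.3% × (4,084.00 − 3,700.00) = 376.00 + 15.3% × 384.00 = 434.75
Solidarity Surcharge: 6.25% × 4,540.00 = 283.75
Total: 434.75 + 283.75 = 718.50

718.50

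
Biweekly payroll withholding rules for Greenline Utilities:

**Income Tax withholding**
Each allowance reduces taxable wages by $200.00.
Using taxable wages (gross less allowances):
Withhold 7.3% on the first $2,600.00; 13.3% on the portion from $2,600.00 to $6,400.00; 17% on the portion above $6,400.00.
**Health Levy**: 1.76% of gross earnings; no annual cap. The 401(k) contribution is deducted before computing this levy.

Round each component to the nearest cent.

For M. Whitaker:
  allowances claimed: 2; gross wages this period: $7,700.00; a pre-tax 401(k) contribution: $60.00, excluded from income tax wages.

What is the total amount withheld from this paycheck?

$972.46

Income Tax: taxable = $7,700.00 − $60.00 − 2×$200.00 = $7,240.00
  $695.20 + 17% × ($7,240.00 − $6,400.00) = $695.20 + 17% × $840.00 = $838.00
Health Levy: 1.76% × $7,640.00 = $134.46
Total: $838.00 + $134.46 = $972.46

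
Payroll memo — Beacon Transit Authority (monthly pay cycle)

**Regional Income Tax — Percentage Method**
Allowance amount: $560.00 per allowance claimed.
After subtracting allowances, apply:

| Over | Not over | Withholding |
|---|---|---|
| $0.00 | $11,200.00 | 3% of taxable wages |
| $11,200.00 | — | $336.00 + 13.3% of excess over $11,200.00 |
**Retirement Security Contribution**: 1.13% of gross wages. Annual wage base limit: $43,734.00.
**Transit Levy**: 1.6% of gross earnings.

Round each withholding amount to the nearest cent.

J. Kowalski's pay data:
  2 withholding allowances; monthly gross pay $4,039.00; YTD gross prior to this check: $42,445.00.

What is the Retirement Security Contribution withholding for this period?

$14.57

Retirement Security Contribution: cap $43,734.00 − YTD $42,445.00 = $1,289.00 subject; 1.13% × $1,289.00 = $14.57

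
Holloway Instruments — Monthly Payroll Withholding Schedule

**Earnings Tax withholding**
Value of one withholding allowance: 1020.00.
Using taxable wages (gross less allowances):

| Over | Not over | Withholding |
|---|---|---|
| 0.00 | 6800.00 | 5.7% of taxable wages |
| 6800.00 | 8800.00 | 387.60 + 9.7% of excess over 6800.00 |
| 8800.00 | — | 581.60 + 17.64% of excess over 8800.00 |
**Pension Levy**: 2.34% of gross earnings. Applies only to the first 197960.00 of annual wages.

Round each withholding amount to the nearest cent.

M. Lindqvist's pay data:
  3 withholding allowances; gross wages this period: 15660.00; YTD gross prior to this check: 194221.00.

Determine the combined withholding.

Earnings Tax: taxable = 15660.00 − 3×1020.00 = 12600.00
  581.60 + 17.64% × (12600.00 − 8800.00) = 581.60 + 17.64% × 3800.00 = 1251.92
Pension Levy: cap 197960.00 − YTD 194221.00 = 3739.00 subject; 2.34% × 3739.00 = 87.49
Total: 1251.92 + 87.49 = 1339.41

1339.41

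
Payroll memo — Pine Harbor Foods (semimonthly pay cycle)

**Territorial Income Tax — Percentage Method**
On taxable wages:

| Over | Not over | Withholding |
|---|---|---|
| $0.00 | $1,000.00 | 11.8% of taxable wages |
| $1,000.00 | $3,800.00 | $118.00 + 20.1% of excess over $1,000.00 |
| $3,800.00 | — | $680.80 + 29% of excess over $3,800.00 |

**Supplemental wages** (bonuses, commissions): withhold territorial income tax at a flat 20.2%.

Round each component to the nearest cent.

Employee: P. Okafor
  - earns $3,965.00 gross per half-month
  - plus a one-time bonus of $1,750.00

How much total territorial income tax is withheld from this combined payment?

Territorial Income Tax: taxable = $3,965.00
  $680.80 + 29% × ($3,965.00 − $3,800.00) = $680.80 + 29% × $165.00 = $728.65
Supplemental (20.2% flat on bonus): 20.2% × $1,750.00 = $353.50
Total territorial income tax: $728.65 + $353.50 = $1,082.15

$1,082.15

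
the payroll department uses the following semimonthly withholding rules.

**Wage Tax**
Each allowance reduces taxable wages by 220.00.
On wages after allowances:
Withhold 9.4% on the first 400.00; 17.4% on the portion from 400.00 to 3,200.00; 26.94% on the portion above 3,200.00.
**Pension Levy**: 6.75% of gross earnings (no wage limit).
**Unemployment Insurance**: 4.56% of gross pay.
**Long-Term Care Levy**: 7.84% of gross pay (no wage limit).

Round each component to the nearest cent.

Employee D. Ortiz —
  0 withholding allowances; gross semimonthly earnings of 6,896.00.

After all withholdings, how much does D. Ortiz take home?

Wage Tax: taxable = 6,896.00
  524.80 + 26.94% × (6,896.00 − 3,200.00) = 524.80 + 26.94% × 3,696.00 = 1,520.50
Pension Levy: 6.75% × 6,896.00 = 465.48
Unemployment Insurance: 4.56% × 6,896.00 = 314.46
Long-Term Care Levy: 7.84% × 6,896.00 = 540.65
Total withheld: 1,520.50 + 465.48 + 314.46 + 540.65 = 2,841.09
Net pay: 6,896.00 − 2,841.09 = 4,054.91

4,054.91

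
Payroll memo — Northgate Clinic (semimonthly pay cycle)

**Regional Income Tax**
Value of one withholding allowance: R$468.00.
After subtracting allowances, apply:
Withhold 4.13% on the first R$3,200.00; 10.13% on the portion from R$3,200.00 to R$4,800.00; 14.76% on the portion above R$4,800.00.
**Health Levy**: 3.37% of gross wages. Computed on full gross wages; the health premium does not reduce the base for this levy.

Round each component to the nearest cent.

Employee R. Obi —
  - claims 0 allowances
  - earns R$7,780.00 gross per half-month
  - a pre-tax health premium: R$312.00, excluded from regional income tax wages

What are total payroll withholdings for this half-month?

Regional Income Tax: taxable = R$7,780.00 − R$312.00 = R$7,468.00
  R$294.24 + 14.76% × (R$7,468.00 − R$4,800.00) = R$294.24 + 14.76% × R$2,668.00 = R$688.04
Health Levy: 3.37% × R$7,780.00 = R$262.19
Total: R$688.04 + R$262.19 = R$950.23

R$950.23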